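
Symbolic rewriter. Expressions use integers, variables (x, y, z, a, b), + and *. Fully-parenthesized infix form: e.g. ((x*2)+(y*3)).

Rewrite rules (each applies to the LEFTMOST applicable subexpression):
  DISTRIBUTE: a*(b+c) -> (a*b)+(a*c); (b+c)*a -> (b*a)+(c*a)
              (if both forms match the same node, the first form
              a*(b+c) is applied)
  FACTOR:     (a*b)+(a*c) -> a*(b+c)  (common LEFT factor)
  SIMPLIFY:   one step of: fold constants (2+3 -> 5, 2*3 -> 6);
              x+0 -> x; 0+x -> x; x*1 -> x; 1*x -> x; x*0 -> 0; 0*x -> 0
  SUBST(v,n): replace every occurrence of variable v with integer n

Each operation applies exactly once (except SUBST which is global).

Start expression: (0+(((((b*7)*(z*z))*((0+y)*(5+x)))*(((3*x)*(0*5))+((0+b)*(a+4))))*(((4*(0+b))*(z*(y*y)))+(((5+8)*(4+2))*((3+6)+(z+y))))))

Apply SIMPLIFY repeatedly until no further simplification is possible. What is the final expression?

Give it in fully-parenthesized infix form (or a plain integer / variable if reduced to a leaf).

Start: (0+(((((b*7)*(z*z))*((0+y)*(5+x)))*(((3*x)*(0*5))+((0+b)*(a+4))))*(((4*(0+b))*(z*(y*y)))+(((5+8)*(4+2))*((3+6)+(z+y))))))
Step 1: at root: (0+(((((b*7)*(z*z))*((0+y)*(5+x)))*(((3*x)*(0*5))+((0+b)*(a+4))))*(((4*(0+b))*(z*(y*y)))+(((5+8)*(4+2))*((3+6)+(z+y)))))) -> (((((b*7)*(z*z))*((0+y)*(5+x)))*(((3*x)*(0*5))+((0+b)*(a+4))))*(((4*(0+b))*(z*(y*y)))+(((5+8)*(4+2))*((3+6)+(z+y))))); overall: (0+(((((b*7)*(z*z))*((0+y)*(5+x)))*(((3*x)*(0*5))+((0+b)*(a+4))))*(((4*(0+b))*(z*(y*y)))+(((5+8)*(4+2))*((3+6)+(z+y)))))) -> (((((b*7)*(z*z))*((0+y)*(5+x)))*(((3*x)*(0*5))+((0+b)*(a+4))))*(((4*(0+b))*(z*(y*y)))+(((5+8)*(4+2))*((3+6)+(z+y)))))
Step 2: at LLRL: (0+y) -> y; overall: (((((b*7)*(z*z))*((0+y)*(5+x)))*(((3*x)*(0*5))+((0+b)*(a+4))))*(((4*(0+b))*(z*(y*y)))+(((5+8)*(4+2))*((3+6)+(z+y))))) -> (((((b*7)*(z*z))*(y*(5+x)))*(((3*x)*(0*5))+((0+b)*(a+4))))*(((4*(0+b))*(z*(y*y)))+(((5+8)*(4+2))*((3+6)+(z+y)))))
Step 3: at LRLR: (0*5) -> 0; overall: (((((b*7)*(z*z))*(y*(5+x)))*(((3*x)*(0*5))+((0+b)*(a+4))))*(((4*(0+b))*(z*(y*y)))+(((5+8)*(4+2))*((3+6)+(z+y))))) -> (((((b*7)*(z*z))*(y*(5+x)))*(((3*x)*0)+((0+b)*(a+4))))*(((4*(0+b))*(z*(y*y)))+(((5+8)*(4+2))*((3+6)+(z+y)))))
Step 4: at LRL: ((3*x)*0) -> 0; overall: (((((b*7)*(z*z))*(y*(5+x)))*(((3*x)*0)+((0+b)*(a+4))))*(((4*(0+b))*(z*(y*y)))+(((5+8)*(4+2))*((3+6)+(z+y))))) -> (((((b*7)*(z*z))*(y*(5+x)))*(0+((0+b)*(a+4))))*(((4*(0+b))*(z*(y*y)))+(((5+8)*(4+2))*((3+6)+(z+y)))))
Step 5: at LR: (0+((0+b)*(a+4))) -> ((0+b)*(a+4)); overall: (((((b*7)*(z*z))*(y*(5+x)))*(0+((0+b)*(a+4))))*(((4*(0+b))*(z*(y*y)))+(((5+8)*(4+2))*((3+6)+(z+y))))) -> (((((b*7)*(z*z))*(y*(5+x)))*((0+b)*(a+4)))*(((4*(0+b))*(z*(y*y)))+(((5+8)*(4+2))*((3+6)+(z+y)))))
Step 6: at LRL: (0+b) -> b; overall: (((((b*7)*(z*z))*(y*(5+x)))*((0+b)*(a+4)))*(((4*(0+b))*(z*(y*y)))+(((5+8)*(4+2))*((3+6)+(z+y))))) -> (((((b*7)*(z*z))*(y*(5+x)))*(b*(a+4)))*(((4*(0+b))*(z*(y*y)))+(((5+8)*(4+2))*((3+6)+(z+y)))))
Step 7: at RLLR: (0+b) -> b; overall: (((((b*7)*(z*z))*(y*(5+x)))*(b*(a+4)))*(((4*(0+b))*(z*(y*y)))+(((5+8)*(4+2))*((3+6)+(z+y))))) -> (((((b*7)*(z*z))*(y*(5+x)))*(b*(a+4)))*(((4*b)*(z*(y*y)))+(((5+8)*(4+2))*((3+6)+(z+y)))))
Step 8: at RRLL: (5+8) -> 13; overall: (((((b*7)*(z*z))*(y*(5+x)))*(b*(a+4)))*(((4*b)*(z*(y*y)))+(((5+8)*(4+2))*((3+6)+(z+y))))) -> (((((b*7)*(z*z))*(y*(5+x)))*(b*(a+4)))*(((4*b)*(z*(y*y)))+((13*(4+2))*((3+6)+(z+y)))))
Step 9: at RRLR: (4+2) -> 6; overall: (((((b*7)*(z*z))*(y*(5+x)))*(b*(a+4)))*(((4*b)*(z*(y*y)))+((13*(4+2))*((3+6)+(z+y))))) -> (((((b*7)*(z*z))*(y*(5+x)))*(b*(a+4)))*(((4*b)*(z*(y*y)))+((13*6)*((3+6)+(z+y)))))
Step 10: at RRL: (13*6) -> 78; overall: (((((b*7)*(z*z))*(y*(5+x)))*(b*(a+4)))*(((4*b)*(z*(y*y)))+((13*6)*((3+6)+(z+y))))) -> (((((b*7)*(z*z))*(y*(5+x)))*(b*(a+4)))*(((4*b)*(z*(y*y)))+(78*((3+6)+(z+y)))))
Step 11: at RRRL: (3+6) -> 9; overall: (((((b*7)*(z*z))*(y*(5+x)))*(b*(a+4)))*(((4*b)*(z*(y*y)))+(78*((3+6)+(z+y))))) -> (((((b*7)*(z*z))*(y*(5+x)))*(b*(a+4)))*(((4*b)*(z*(y*y)))+(78*(9+(z+y)))))
Fixed point: (((((b*7)*(z*z))*(y*(5+x)))*(b*(a+4)))*(((4*b)*(z*(y*y)))+(78*(9+(z+y)))))

Answer: (((((b*7)*(z*z))*(y*(5+x)))*(b*(a+4)))*(((4*b)*(z*(y*y)))+(78*(9+(z+y)))))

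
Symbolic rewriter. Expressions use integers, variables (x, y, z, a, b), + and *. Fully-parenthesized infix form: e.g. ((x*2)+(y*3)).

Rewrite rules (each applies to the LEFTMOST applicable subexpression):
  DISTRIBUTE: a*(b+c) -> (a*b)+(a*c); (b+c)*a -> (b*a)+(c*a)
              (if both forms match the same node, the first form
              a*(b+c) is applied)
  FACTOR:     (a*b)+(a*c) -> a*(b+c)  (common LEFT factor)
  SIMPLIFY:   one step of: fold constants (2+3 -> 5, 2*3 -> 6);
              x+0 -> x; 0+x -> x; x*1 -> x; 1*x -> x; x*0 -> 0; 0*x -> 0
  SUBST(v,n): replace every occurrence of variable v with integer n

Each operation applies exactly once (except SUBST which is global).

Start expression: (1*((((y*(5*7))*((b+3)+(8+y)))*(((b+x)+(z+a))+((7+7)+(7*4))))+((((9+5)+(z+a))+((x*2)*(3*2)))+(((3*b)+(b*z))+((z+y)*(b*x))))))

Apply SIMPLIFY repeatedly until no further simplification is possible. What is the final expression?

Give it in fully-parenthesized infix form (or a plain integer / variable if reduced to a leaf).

Answer: ((((y*35)*((b+3)+(8+y)))*(((b+x)+(z+a))+42))+(((14+(z+a))+((x*2)*6))+(((3*b)+(b*z))+((z+y)*(b*x)))))

Derivation:
Start: (1*((((y*(5*7))*((b+3)+(8+y)))*(((b+x)+(z+a))+((7+7)+(7*4))))+((((9+5)+(z+a))+((x*2)*(3*2)))+(((3*b)+(b*z))+((z+y)*(b*x))))))
Step 1: at root: (1*((((y*(5*7))*((b+3)+(8+y)))*(((b+x)+(z+a))+((7+7)+(7*4))))+((((9+5)+(z+a))+((x*2)*(3*2)))+(((3*b)+(b*z))+((z+y)*(b*x)))))) -> ((((y*(5*7))*((b+3)+(8+y)))*(((b+x)+(z+a))+((7+7)+(7*4))))+((((9+5)+(z+a))+((x*2)*(3*2)))+(((3*b)+(b*z))+((z+y)*(b*x))))); overall: (1*((((y*(5*7))*((b+3)+(8+y)))*(((b+x)+(z+a))+((7+7)+(7*4))))+((((9+5)+(z+a))+((x*2)*(3*2)))+(((3*b)+(b*z))+((z+y)*(b*x)))))) -> ((((y*(5*7))*((b+3)+(8+y)))*(((b+x)+(z+a))+((7+7)+(7*4))))+((((9+5)+(z+a))+((x*2)*(3*2)))+(((3*b)+(b*z))+((z+y)*(b*x)))))
Step 2: at LLLR: (5*7) -> 35; overall: ((((y*(5*7))*((b+3)+(8+y)))*(((b+x)+(z+a))+((7+7)+(7*4))))+((((9+5)+(z+a))+((x*2)*(3*2)))+(((3*b)+(b*z))+((z+y)*(b*x))))) -> ((((y*35)*((b+3)+(8+y)))*(((b+x)+(z+a))+((7+7)+(7*4))))+((((9+5)+(z+a))+((x*2)*(3*2)))+(((3*b)+(b*z))+((z+y)*(b*x)))))
Step 3: at LRRL: (7+7) -> 14; overall: ((((y*35)*((b+3)+(8+y)))*(((b+x)+(z+a))+((7+7)+(7*4))))+((((9+5)+(z+a))+((x*2)*(3*2)))+(((3*b)+(b*z))+((z+y)*(b*x))))) -> ((((y*35)*((b+3)+(8+y)))*(((b+x)+(z+a))+(14+(7*4))))+((((9+5)+(z+a))+((x*2)*(3*2)))+(((3*b)+(b*z))+((z+y)*(b*x)))))
Step 4: at LRRR: (7*4) -> 28; overall: ((((y*35)*((b+3)+(8+y)))*(((b+x)+(z+a))+(14+(7*4))))+((((9+5)+(z+a))+((x*2)*(3*2)))+(((3*b)+(b*z))+((z+y)*(b*x))))) -> ((((y*35)*((b+3)+(8+y)))*(((b+x)+(z+a))+(14+28)))+((((9+5)+(z+a))+((x*2)*(3*2)))+(((3*b)+(b*z))+((z+y)*(b*x)))))
Step 5: at LRR: (14+28) -> 42; overall: ((((y*35)*((b+3)+(8+y)))*(((b+x)+(z+a))+(14+28)))+((((9+5)+(z+a))+((x*2)*(3*2)))+(((3*b)+(b*z))+((z+y)*(b*x))))) -> ((((y*35)*((b+3)+(8+y)))*(((b+x)+(z+a))+42))+((((9+5)+(z+a))+((x*2)*(3*2)))+(((3*b)+(b*z))+((z+y)*(b*x)))))
Step 6: at RLLL: (9+5) -> 14; overall: ((((y*35)*((b+3)+(8+y)))*(((b+x)+(z+a))+42))+((((9+5)+(z+a))+((x*2)*(3*2)))+(((3*b)+(b*z))+((z+y)*(b*x))))) -> ((((y*35)*((b+3)+(8+y)))*(((b+x)+(z+a))+42))+(((14+(z+a))+((x*2)*(3*2)))+(((3*b)+(b*z))+((z+y)*(b*x)))))
Step 7: at RLRR: (3*2) -> 6; overall: ((((y*35)*((b+3)+(8+y)))*(((b+x)+(z+a))+42))+(((14+(z+a))+((x*2)*(3*2)))+(((3*b)+(b*z))+((z+y)*(b*x))))) -> ((((y*35)*((b+3)+(8+y)))*(((b+x)+(z+a))+42))+(((14+(z+a))+((x*2)*6))+(((3*b)+(b*z))+((z+y)*(b*x)))))
Fixed point: ((((y*35)*((b+3)+(8+y)))*(((b+x)+(z+a))+42))+(((14+(z+a))+((x*2)*6))+(((3*b)+(b*z))+((z+y)*(b*x)))))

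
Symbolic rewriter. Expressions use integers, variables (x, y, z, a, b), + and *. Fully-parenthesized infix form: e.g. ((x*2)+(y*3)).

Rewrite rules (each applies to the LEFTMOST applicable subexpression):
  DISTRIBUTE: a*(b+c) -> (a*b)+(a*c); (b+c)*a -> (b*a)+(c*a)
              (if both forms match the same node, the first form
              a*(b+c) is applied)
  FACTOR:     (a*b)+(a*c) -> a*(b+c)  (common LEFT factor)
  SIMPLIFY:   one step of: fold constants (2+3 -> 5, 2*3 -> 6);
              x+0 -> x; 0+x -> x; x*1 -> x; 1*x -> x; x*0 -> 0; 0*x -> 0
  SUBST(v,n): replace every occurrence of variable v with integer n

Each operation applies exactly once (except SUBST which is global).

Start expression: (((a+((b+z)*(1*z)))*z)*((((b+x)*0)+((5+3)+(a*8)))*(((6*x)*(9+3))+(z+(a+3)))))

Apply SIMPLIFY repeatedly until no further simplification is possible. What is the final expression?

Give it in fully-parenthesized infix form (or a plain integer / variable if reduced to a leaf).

Answer: (((a+((b+z)*z))*z)*((8+(a*8))*(((6*x)*12)+(z+(a+3)))))

Derivation:
Start: (((a+((b+z)*(1*z)))*z)*((((b+x)*0)+((5+3)+(a*8)))*(((6*x)*(9+3))+(z+(a+3)))))
Step 1: at LLRR: (1*z) -> z; overall: (((a+((b+z)*(1*z)))*z)*((((b+x)*0)+((5+3)+(a*8)))*(((6*x)*(9+3))+(z+(a+3))))) -> (((a+((b+z)*z))*z)*((((b+x)*0)+((5+3)+(a*8)))*(((6*x)*(9+3))+(z+(a+3)))))
Step 2: at RLL: ((b+x)*0) -> 0; overall: (((a+((b+z)*z))*z)*((((b+x)*0)+((5+3)+(a*8)))*(((6*x)*(9+3))+(z+(a+3))))) -> (((a+((b+z)*z))*z)*((0+((5+3)+(a*8)))*(((6*x)*(9+3))+(z+(a+3)))))
Step 3: at RL: (0+((5+3)+(a*8))) -> ((5+3)+(a*8)); overall: (((a+((b+z)*z))*z)*((0+((5+3)+(a*8)))*(((6*x)*(9+3))+(z+(a+3))))) -> (((a+((b+z)*z))*z)*(((5+3)+(a*8))*(((6*x)*(9+3))+(z+(a+3)))))
Step 4: at RLL: (5+3) -> 8; overall: (((a+((b+z)*z))*z)*(((5+3)+(a*8))*(((6*x)*(9+3))+(z+(a+3))))) -> (((a+((b+z)*z))*z)*((8+(a*8))*(((6*x)*(9+3))+(z+(a+3)))))
Step 5: at RRLR: (9+3) -> 12; overall: (((a+((b+z)*z))*z)*((8+(a*8))*(((6*x)*(9+3))+(z+(a+3))))) -> (((a+((b+z)*z))*z)*((8+(a*8))*(((6*x)*12)+(z+(a+3)))))
Fixed point: (((a+((b+z)*z))*z)*((8+(a*8))*(((6*x)*12)+(z+(a+3)))))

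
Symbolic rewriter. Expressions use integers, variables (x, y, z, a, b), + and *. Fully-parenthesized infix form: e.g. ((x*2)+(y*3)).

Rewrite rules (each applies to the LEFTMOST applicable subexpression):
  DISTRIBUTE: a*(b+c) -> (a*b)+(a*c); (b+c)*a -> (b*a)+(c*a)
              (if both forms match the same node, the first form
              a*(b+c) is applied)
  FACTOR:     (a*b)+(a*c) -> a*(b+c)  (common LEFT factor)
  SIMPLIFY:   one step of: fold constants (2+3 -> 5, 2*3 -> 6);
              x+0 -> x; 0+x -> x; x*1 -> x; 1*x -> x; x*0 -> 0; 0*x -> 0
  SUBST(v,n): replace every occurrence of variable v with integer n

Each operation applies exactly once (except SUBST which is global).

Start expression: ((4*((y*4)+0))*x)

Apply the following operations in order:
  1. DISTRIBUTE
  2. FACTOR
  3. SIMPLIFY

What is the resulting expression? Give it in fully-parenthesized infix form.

Start: ((4*((y*4)+0))*x)
Apply DISTRIBUTE at L (target: (4*((y*4)+0))): ((4*((y*4)+0))*x) -> (((4*(y*4))+(4*0))*x)
Apply FACTOR at L (target: ((4*(y*4))+(4*0))): (((4*(y*4))+(4*0))*x) -> ((4*((y*4)+0))*x)
Apply SIMPLIFY at LR (target: ((y*4)+0)): ((4*((y*4)+0))*x) -> ((4*(y*4))*x)

Answer: ((4*(y*4))*x)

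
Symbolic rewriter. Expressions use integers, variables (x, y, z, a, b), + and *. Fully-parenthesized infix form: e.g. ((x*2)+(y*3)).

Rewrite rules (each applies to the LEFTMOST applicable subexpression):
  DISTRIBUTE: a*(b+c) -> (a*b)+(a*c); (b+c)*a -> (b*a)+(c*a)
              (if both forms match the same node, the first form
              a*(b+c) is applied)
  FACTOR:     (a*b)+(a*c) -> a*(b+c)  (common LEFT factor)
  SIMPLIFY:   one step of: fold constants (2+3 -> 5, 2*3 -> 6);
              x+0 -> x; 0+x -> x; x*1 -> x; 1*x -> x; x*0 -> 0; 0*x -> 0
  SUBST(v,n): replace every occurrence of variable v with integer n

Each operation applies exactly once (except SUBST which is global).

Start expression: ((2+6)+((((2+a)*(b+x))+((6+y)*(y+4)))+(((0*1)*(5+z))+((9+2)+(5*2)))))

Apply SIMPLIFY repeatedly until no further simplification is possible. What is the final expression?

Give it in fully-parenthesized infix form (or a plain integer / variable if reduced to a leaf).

Answer: (8+((((2+a)*(b+x))+((6+y)*(y+4)))+21))

Derivation:
Start: ((2+6)+((((2+a)*(b+x))+((6+y)*(y+4)))+(((0*1)*(5+z))+((9+2)+(5*2)))))
Step 1: at L: (2+6) -> 8; overall: ((2+6)+((((2+a)*(b+x))+((6+y)*(y+4)))+(((0*1)*(5+z))+((9+2)+(5*2))))) -> (8+((((2+a)*(b+x))+((6+y)*(y+4)))+(((0*1)*(5+z))+((9+2)+(5*2)))))
Step 2: at RRLL: (0*1) -> 0; overall: (8+((((2+a)*(b+x))+((6+y)*(y+4)))+(((0*1)*(5+z))+((9+2)+(5*2))))) -> (8+((((2+a)*(b+x))+((6+y)*(y+4)))+((0*(5+z))+((9+2)+(5*2)))))
Step 3: at RRL: (0*(5+z)) -> 0; overall: (8+((((2+a)*(b+x))+((6+y)*(y+4)))+((0*(5+z))+((9+2)+(5*2))))) -> (8+((((2+a)*(b+x))+((6+y)*(y+4)))+(0+((9+2)+(5*2)))))
Step 4: at RR: (0+((9+2)+(5*2))) -> ((9+2)+(5*2)); overall: (8+((((2+a)*(b+x))+((6+y)*(y+4)))+(0+((9+2)+(5*2))))) -> (8+((((2+a)*(b+x))+((6+y)*(y+4)))+((9+2)+(5*2))))
Step 5: at RRL: (9+2) -> 11; overall: (8+((((2+a)*(b+x))+((6+y)*(y+4)))+((9+2)+(5*2)))) -> (8+((((2+a)*(b+x))+((6+y)*(y+4)))+(11+(5*2))))
Step 6: at RRR: (5*2) -> 10; overall: (8+((((2+a)*(b+x))+((6+y)*(y+4)))+(11+(5*2)))) -> (8+((((2+a)*(b+x))+((6+y)*(y+4)))+(11+10)))
Step 7: at RR: (11+10) -> 21; overall: (8+((((2+a)*(b+x))+((6+y)*(y+4)))+(11+10))) -> (8+((((2+a)*(b+x))+((6+y)*(y+4)))+21))
Fixed point: (8+((((2+a)*(b+x))+((6+y)*(y+4)))+21))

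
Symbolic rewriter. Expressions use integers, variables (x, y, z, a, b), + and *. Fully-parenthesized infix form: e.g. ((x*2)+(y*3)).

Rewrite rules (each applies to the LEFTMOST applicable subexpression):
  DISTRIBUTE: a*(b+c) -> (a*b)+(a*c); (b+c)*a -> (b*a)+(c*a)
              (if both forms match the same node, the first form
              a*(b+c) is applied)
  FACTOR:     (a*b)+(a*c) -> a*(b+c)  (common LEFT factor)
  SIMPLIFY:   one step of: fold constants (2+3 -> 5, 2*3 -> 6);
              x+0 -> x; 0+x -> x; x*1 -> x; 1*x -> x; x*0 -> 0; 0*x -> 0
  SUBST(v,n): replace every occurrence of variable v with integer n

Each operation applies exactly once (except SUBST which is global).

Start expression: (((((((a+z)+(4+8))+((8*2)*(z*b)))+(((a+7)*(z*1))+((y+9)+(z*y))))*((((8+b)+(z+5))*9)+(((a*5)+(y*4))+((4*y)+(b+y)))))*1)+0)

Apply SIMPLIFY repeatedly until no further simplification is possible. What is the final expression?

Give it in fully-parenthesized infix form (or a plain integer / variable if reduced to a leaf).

Start: (((((((a+z)+(4+8))+((8*2)*(z*b)))+(((a+7)*(z*1))+((y+9)+(z*y))))*((((8+b)+(z+5))*9)+(((a*5)+(y*4))+((4*y)+(b+y)))))*1)+0)
Step 1: at root: (((((((a+z)+(4+8))+((8*2)*(z*b)))+(((a+7)*(z*1))+((y+9)+(z*y))))*((((8+b)+(z+5))*9)+(((a*5)+(y*4))+((4*y)+(b+y)))))*1)+0) -> ((((((a+z)+(4+8))+((8*2)*(z*b)))+(((a+7)*(z*1))+((y+9)+(z*y))))*((((8+b)+(z+5))*9)+(((a*5)+(y*4))+((4*y)+(b+y)))))*1); overall: (((((((a+z)+(4+8))+((8*2)*(z*b)))+(((a+7)*(z*1))+((y+9)+(z*y))))*((((8+b)+(z+5))*9)+(((a*5)+(y*4))+((4*y)+(b+y)))))*1)+0) -> ((((((a+z)+(4+8))+((8*2)*(z*b)))+(((a+7)*(z*1))+((y+9)+(z*y))))*((((8+b)+(z+5))*9)+(((a*5)+(y*4))+((4*y)+(b+y)))))*1)
Step 2: at root: ((((((a+z)+(4+8))+((8*2)*(z*b)))+(((a+7)*(z*1))+((y+9)+(z*y))))*((((8+b)+(z+5))*9)+(((a*5)+(y*4))+((4*y)+(b+y)))))*1) -> (((((a+z)+(4+8))+((8*2)*(z*b)))+(((a+7)*(z*1))+((y+9)+(z*y))))*((((8+b)+(z+5))*9)+(((a*5)+(y*4))+((4*y)+(b+y))))); overall: ((((((a+z)+(4+8))+((8*2)*(z*b)))+(((a+7)*(z*1))+((y+9)+(z*y))))*((((8+b)+(z+5))*9)+(((a*5)+(y*4))+((4*y)+(b+y)))))*1) -> (((((a+z)+(4+8))+((8*2)*(z*b)))+(((a+7)*(z*1))+((y+9)+(z*y))))*((((8+b)+(z+5))*9)+(((a*5)+(y*4))+((4*y)+(b+y)))))
Step 3: at LLLR: (4+8) -> 12; overall: (((((a+z)+(4+8))+((8*2)*(z*b)))+(((a+7)*(z*1))+((y+9)+(z*y))))*((((8+b)+(z+5))*9)+(((a*5)+(y*4))+((4*y)+(b+y))))) -> (((((a+z)+12)+((8*2)*(z*b)))+(((a+7)*(z*1))+((y+9)+(z*y))))*((((8+b)+(z+5))*9)+(((a*5)+(y*4))+((4*y)+(b+y)))))
Step 4: at LLRL: (8*2) -> 16; overall: (((((a+z)+12)+((8*2)*(z*b)))+(((a+7)*(z*1))+((y+9)+(z*y))))*((((8+b)+(z+5))*9)+(((a*5)+(y*4))+((4*y)+(b+y))))) -> (((((a+z)+12)+(16*(z*b)))+(((a+7)*(z*1))+((y+9)+(z*y))))*((((8+b)+(z+5))*9)+(((a*5)+(y*4))+((4*y)+(b+y)))))
Step 5: at LRLR: (z*1) -> z; overall: (((((a+z)+12)+(16*(z*b)))+(((a+7)*(z*1))+((y+9)+(z*y))))*((((8+b)+(z+5))*9)+(((a*5)+(y*4))+((4*y)+(b+y))))) -> (((((a+z)+12)+(16*(z*b)))+(((a+7)*z)+((y+9)+(z*y))))*((((8+b)+(z+5))*9)+(((a*5)+(y*4))+((4*y)+(b+y)))))
Fixed point: (((((a+z)+12)+(16*(z*b)))+(((a+7)*z)+((y+9)+(z*y))))*((((8+b)+(z+5))*9)+(((a*5)+(y*4))+((4*y)+(b+y)))))

Answer: (((((a+z)+12)+(16*(z*b)))+(((a+7)*z)+((y+9)+(z*y))))*((((8+b)+(z+5))*9)+(((a*5)+(y*4))+((4*y)+(b+y)))))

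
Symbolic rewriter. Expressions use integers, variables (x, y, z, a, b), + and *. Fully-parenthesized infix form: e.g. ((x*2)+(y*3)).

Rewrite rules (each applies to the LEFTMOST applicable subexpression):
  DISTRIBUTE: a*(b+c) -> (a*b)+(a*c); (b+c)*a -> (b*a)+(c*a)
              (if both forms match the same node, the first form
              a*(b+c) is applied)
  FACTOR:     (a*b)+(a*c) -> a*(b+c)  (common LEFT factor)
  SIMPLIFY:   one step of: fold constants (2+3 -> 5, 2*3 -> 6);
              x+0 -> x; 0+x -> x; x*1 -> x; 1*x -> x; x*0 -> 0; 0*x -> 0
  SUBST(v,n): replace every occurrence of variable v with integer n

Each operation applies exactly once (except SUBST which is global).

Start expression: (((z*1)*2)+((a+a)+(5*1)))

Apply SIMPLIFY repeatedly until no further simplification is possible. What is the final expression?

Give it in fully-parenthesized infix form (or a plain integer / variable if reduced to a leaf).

Start: (((z*1)*2)+((a+a)+(5*1)))
Step 1: at LL: (z*1) -> z; overall: (((z*1)*2)+((a+a)+(5*1))) -> ((z*2)+((a+a)+(5*1)))
Step 2: at RR: (5*1) -> 5; overall: ((z*2)+((a+a)+(5*1))) -> ((z*2)+((a+a)+5))
Fixed point: ((z*2)+((a+a)+5))

Answer: ((z*2)+((a+a)+5))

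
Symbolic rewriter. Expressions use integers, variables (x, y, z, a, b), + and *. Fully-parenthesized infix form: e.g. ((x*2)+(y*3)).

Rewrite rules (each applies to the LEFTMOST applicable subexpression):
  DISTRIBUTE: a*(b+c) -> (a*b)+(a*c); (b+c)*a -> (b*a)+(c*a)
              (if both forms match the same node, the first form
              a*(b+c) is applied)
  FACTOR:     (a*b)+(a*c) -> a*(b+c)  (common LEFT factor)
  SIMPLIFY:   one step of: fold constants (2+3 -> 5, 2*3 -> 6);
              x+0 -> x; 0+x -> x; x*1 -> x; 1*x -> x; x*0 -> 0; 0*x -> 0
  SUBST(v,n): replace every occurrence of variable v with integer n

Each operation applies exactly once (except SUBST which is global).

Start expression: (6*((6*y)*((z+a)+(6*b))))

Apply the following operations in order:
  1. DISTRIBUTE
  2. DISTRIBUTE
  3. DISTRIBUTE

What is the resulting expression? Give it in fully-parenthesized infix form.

Answer: ((6*(((6*y)*z)+((6*y)*a)))+(6*((6*y)*(6*b))))

Derivation:
Start: (6*((6*y)*((z+a)+(6*b))))
Apply DISTRIBUTE at R (target: ((6*y)*((z+a)+(6*b)))): (6*((6*y)*((z+a)+(6*b)))) -> (6*(((6*y)*(z+a))+((6*y)*(6*b))))
Apply DISTRIBUTE at root (target: (6*(((6*y)*(z+a))+((6*y)*(6*b))))): (6*(((6*y)*(z+a))+((6*y)*(6*b)))) -> ((6*((6*y)*(z+a)))+(6*((6*y)*(6*b))))
Apply DISTRIBUTE at LR (target: ((6*y)*(z+a))): ((6*((6*y)*(z+a)))+(6*((6*y)*(6*b)))) -> ((6*(((6*y)*z)+((6*y)*a)))+(6*((6*y)*(6*b))))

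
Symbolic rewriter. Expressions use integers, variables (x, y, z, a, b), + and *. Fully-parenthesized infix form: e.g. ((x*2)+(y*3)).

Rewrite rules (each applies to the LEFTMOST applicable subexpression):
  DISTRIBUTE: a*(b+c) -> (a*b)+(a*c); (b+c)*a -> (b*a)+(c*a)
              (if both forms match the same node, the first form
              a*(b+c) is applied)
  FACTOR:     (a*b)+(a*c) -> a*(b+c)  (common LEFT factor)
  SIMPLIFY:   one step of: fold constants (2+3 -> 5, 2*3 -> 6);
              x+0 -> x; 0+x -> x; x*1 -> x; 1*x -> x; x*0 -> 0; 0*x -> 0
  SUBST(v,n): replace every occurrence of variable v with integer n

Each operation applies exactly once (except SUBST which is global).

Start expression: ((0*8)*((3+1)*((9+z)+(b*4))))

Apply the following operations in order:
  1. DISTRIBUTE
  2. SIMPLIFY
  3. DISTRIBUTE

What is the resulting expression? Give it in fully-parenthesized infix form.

Answer: ((0*((3+1)*(9+z)))+(0*((3+1)*(b*4))))

Derivation:
Start: ((0*8)*((3+1)*((9+z)+(b*4))))
Apply DISTRIBUTE at R (target: ((3+1)*((9+z)+(b*4)))): ((0*8)*((3+1)*((9+z)+(b*4)))) -> ((0*8)*(((3+1)*(9+z))+((3+1)*(b*4))))
Apply SIMPLIFY at L (target: (0*8)): ((0*8)*(((3+1)*(9+z))+((3+1)*(b*4)))) -> (0*(((3+1)*(9+z))+((3+1)*(b*4))))
Apply DISTRIBUTE at root (target: (0*(((3+1)*(9+z))+((3+1)*(b*4))))): (0*(((3+1)*(9+z))+((3+1)*(b*4)))) -> ((0*((3+1)*(9+z)))+(0*((3+1)*(b*4))))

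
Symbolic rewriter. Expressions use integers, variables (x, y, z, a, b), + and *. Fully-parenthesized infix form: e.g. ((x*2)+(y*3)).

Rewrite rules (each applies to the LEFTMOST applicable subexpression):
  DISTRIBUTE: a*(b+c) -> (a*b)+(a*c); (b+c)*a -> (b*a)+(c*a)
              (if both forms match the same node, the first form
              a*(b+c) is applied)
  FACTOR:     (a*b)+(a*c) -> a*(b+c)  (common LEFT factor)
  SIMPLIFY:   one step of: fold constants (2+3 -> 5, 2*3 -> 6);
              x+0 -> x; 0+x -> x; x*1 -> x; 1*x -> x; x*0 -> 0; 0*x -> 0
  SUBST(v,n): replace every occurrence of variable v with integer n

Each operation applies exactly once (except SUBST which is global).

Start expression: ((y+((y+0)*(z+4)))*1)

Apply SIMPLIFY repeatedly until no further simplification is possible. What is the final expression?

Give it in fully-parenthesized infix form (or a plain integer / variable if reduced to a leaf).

Start: ((y+((y+0)*(z+4)))*1)
Step 1: at root: ((y+((y+0)*(z+4)))*1) -> (y+((y+0)*(z+4))); overall: ((y+((y+0)*(z+4)))*1) -> (y+((y+0)*(z+4)))
Step 2: at RL: (y+0) -> y; overall: (y+((y+0)*(z+4))) -> (y+(y*(z+4)))
Fixed point: (y+(y*(z+4)))

Answer: (y+(y*(z+4)))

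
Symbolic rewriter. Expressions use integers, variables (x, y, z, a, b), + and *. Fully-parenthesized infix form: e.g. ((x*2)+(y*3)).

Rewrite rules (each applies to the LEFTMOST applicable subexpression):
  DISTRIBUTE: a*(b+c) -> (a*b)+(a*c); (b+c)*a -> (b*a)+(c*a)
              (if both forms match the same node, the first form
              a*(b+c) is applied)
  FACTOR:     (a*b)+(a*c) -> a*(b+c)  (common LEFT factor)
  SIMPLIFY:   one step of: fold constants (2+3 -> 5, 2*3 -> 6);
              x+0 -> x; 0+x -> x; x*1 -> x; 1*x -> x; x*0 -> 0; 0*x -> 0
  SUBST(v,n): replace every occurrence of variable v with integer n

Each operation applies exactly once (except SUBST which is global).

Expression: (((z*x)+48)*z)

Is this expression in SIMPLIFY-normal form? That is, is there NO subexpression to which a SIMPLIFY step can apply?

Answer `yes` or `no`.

Answer: yes

Derivation:
Expression: (((z*x)+48)*z)
Scanning for simplifiable subexpressions (pre-order)...
  at root: (((z*x)+48)*z) (not simplifiable)
  at L: ((z*x)+48) (not simplifiable)
  at LL: (z*x) (not simplifiable)
Result: no simplifiable subexpression found -> normal form.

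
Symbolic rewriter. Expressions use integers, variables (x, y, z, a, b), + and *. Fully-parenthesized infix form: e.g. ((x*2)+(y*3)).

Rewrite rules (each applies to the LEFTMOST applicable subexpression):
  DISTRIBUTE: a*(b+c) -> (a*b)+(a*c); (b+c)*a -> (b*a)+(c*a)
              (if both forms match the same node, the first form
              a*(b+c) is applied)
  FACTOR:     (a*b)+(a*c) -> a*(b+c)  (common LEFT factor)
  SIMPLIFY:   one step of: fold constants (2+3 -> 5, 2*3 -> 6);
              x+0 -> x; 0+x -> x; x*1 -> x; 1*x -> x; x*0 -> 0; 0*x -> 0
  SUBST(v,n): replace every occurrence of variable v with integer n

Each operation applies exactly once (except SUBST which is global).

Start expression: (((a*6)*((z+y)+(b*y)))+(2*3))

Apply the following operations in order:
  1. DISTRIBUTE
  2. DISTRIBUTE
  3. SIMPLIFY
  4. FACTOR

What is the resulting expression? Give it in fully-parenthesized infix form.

Start: (((a*6)*((z+y)+(b*y)))+(2*3))
Apply DISTRIBUTE at L (target: ((a*6)*((z+y)+(b*y)))): (((a*6)*((z+y)+(b*y)))+(2*3)) -> ((((a*6)*(z+y))+((a*6)*(b*y)))+(2*3))
Apply DISTRIBUTE at LL (target: ((a*6)*(z+y))): ((((a*6)*(z+y))+((a*6)*(b*y)))+(2*3)) -> (((((a*6)*z)+((a*6)*y))+((a*6)*(b*y)))+(2*3))
Apply SIMPLIFY at R (target: (2*3)): (((((a*6)*z)+((a*6)*y))+((a*6)*(b*y)))+(2*3)) -> (((((a*6)*z)+((a*6)*y))+((a*6)*(b*y)))+6)
Apply FACTOR at LL (target: (((a*6)*z)+((a*6)*y))): (((((a*6)*z)+((a*6)*y))+((a*6)*(b*y)))+6) -> ((((a*6)*(z+y))+((a*6)*(b*y)))+6)

Answer: ((((a*6)*(z+y))+((a*6)*(b*y)))+6)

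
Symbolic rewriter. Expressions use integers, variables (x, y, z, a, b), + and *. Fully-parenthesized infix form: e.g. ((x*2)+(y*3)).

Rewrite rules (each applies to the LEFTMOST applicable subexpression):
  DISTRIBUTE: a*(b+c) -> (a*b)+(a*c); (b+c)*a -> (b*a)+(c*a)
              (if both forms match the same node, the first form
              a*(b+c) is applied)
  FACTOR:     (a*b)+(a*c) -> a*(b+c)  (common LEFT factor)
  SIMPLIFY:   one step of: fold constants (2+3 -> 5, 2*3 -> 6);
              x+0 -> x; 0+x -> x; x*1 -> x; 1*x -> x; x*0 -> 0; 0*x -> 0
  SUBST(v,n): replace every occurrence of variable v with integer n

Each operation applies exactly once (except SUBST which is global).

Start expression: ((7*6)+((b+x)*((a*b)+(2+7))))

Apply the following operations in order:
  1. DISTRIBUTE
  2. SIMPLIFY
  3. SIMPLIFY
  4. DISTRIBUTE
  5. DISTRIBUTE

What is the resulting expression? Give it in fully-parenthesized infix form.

Answer: (42+(((b*(a*b))+(x*(a*b)))+((b*9)+(x*9))))

Derivation:
Start: ((7*6)+((b+x)*((a*b)+(2+7))))
Apply DISTRIBUTE at R (target: ((b+x)*((a*b)+(2+7)))): ((7*6)+((b+x)*((a*b)+(2+7)))) -> ((7*6)+(((b+x)*(a*b))+((b+x)*(2+7))))
Apply SIMPLIFY at L (target: (7*6)): ((7*6)+(((b+x)*(a*b))+((b+x)*(2+7)))) -> (42+(((b+x)*(a*b))+((b+x)*(2+7))))
Apply SIMPLIFY at RRR (target: (2+7)): (42+(((b+x)*(a*b))+((b+x)*(2+7)))) -> (42+(((b+x)*(a*b))+((b+x)*9)))
Apply DISTRIBUTE at RL (target: ((b+x)*(a*b))): (42+(((b+x)*(a*b))+((b+x)*9))) -> (42+(((b*(a*b))+(x*(a*b)))+((b+x)*9)))
Apply DISTRIBUTE at RR (target: ((b+x)*9)): (42+(((b*(a*b))+(x*(a*b)))+((b+x)*9))) -> (42+(((b*(a*b))+(x*(a*b)))+((b*9)+(x*9))))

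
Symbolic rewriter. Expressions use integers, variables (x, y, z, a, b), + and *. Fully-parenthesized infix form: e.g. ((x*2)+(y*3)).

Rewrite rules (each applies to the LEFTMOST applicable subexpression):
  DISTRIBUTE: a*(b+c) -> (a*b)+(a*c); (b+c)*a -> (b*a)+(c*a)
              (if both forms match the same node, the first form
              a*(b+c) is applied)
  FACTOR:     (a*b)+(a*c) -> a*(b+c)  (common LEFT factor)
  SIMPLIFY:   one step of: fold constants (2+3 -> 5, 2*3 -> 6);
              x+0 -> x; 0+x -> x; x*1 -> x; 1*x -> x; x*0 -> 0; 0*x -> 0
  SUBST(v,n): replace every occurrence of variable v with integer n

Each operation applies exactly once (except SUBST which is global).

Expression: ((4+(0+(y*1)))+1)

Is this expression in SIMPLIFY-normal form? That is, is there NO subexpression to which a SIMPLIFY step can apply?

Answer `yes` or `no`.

Answer: no

Derivation:
Expression: ((4+(0+(y*1)))+1)
Scanning for simplifiable subexpressions (pre-order)...
  at root: ((4+(0+(y*1)))+1) (not simplifiable)
  at L: (4+(0+(y*1))) (not simplifiable)
  at LR: (0+(y*1)) (SIMPLIFIABLE)
  at LRR: (y*1) (SIMPLIFIABLE)
Found simplifiable subexpr at path LR: (0+(y*1))
One SIMPLIFY step would give: ((4+(y*1))+1)
-> NOT in normal form.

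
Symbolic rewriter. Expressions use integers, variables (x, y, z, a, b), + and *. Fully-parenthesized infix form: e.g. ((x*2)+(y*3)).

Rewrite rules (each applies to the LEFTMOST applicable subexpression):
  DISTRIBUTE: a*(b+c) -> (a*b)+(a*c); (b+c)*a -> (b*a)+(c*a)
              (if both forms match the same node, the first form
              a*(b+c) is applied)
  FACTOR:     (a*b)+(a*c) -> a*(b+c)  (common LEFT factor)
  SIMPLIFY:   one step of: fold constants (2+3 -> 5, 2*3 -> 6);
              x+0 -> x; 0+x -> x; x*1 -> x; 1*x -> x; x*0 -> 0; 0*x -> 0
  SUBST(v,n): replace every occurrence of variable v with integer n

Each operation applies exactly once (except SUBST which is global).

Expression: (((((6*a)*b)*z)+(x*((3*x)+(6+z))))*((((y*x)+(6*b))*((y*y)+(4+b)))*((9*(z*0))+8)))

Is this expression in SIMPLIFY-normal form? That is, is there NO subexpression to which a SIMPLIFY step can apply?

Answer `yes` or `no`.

Answer: no

Derivation:
Expression: (((((6*a)*b)*z)+(x*((3*x)+(6+z))))*((((y*x)+(6*b))*((y*y)+(4+b)))*((9*(z*0))+8)))
Scanning for simplifiable subexpressions (pre-order)...
  at root: (((((6*a)*b)*z)+(x*((3*x)+(6+z))))*((((y*x)+(6*b))*((y*y)+(4+b)))*((9*(z*0))+8))) (not simplifiable)
  at L: ((((6*a)*b)*z)+(x*((3*x)+(6+z)))) (not simplifiable)
  at LL: (((6*a)*b)*z) (not simplifiable)
  at LLL: ((6*a)*b) (not simplifiable)
  at LLLL: (6*a) (not simplifiable)
  at LR: (x*((3*x)+(6+z))) (not simplifiable)
  at LRR: ((3*x)+(6+z)) (not simplifiable)
  at LRRL: (3*x) (not simplifiable)
  at LRRR: (6+z) (not simplifiable)
  at R: ((((y*x)+(6*b))*((y*y)+(4+b)))*((9*(z*0))+8)) (not simplifiable)
  at RL: (((y*x)+(6*b))*((y*y)+(4+b))) (not simplifiable)
  at RLL: ((y*x)+(6*b)) (not simplifiable)
  at RLLL: (y*x) (not simplifiable)
  at RLLR: (6*b) (not simplifiable)
  at RLR: ((y*y)+(4+b)) (not simplifiable)
  at RLRL: (y*y) (not simplifiable)
  at RLRR: (4+b) (not simplifiable)
  at RR: ((9*(z*0))+8) (not simplifiable)
  at RRL: (9*(z*0)) (not simplifiable)
  at RRLR: (z*0) (SIMPLIFIABLE)
Found simplifiable subexpr at path RRLR: (z*0)
One SIMPLIFY step would give: (((((6*a)*b)*z)+(x*((3*x)+(6+z))))*((((y*x)+(6*b))*((y*y)+(4+b)))*((9*0)+8)))
-> NOT in normal form.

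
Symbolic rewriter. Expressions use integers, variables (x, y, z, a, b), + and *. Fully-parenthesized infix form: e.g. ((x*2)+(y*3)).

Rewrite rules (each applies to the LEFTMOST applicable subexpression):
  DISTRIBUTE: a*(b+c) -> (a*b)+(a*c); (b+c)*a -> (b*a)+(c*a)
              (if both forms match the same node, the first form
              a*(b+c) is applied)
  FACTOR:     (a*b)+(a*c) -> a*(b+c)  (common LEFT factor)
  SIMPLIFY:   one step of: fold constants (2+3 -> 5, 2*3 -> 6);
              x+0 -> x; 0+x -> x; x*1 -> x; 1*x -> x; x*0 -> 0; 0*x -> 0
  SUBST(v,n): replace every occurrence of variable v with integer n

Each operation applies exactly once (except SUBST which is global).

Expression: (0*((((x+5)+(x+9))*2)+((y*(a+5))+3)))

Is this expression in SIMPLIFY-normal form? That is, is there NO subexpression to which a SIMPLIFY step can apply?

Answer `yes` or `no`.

Expression: (0*((((x+5)+(x+9))*2)+((y*(a+5))+3)))
Scanning for simplifiable subexpressions (pre-order)...
  at root: (0*((((x+5)+(x+9))*2)+((y*(a+5))+3))) (SIMPLIFIABLE)
  at R: ((((x+5)+(x+9))*2)+((y*(a+5))+3)) (not simplifiable)
  at RL: (((x+5)+(x+9))*2) (not simplifiable)
  at RLL: ((x+5)+(x+9)) (not simplifiable)
  at RLLL: (x+5) (not simplifiable)
  at RLLR: (x+9) (not simplifiable)
  at RR: ((y*(a+5))+3) (not simplifiable)
  at RRL: (y*(a+5)) (not simplifiable)
  at RRLR: (a+5) (not simplifiable)
Found simplifiable subexpr at path root: (0*((((x+5)+(x+9))*2)+((y*(a+5))+3)))
One SIMPLIFY step would give: 0
-> NOT in normal form.

Answer: no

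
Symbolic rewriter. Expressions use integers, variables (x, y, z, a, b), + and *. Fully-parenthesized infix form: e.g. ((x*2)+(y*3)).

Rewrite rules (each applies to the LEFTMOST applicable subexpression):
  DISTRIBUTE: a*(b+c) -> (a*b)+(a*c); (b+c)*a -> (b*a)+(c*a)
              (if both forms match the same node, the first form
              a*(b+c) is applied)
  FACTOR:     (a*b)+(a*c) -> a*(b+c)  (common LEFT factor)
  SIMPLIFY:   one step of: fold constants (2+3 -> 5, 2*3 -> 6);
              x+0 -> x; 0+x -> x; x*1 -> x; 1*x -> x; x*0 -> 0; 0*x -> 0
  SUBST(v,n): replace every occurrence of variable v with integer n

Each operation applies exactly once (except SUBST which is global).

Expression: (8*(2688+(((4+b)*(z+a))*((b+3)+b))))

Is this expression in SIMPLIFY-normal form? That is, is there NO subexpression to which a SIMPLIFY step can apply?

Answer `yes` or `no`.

Answer: yes

Derivation:
Expression: (8*(2688+(((4+b)*(z+a))*((b+3)+b))))
Scanning for simplifiable subexpressions (pre-order)...
  at root: (8*(2688+(((4+b)*(z+a))*((b+3)+b)))) (not simplifiable)
  at R: (2688+(((4+b)*(z+a))*((b+3)+b))) (not simplifiable)
  at RR: (((4+b)*(z+a))*((b+3)+b)) (not simplifiable)
  at RRL: ((4+b)*(z+a)) (not simplifiable)
  at RRLL: (4+b) (not simplifiable)
  at RRLR: (z+a) (not simplifiable)
  at RRR: ((b+3)+b) (not simplifiable)
  at RRRL: (b+3) (not simplifiable)
Result: no simplifiable subexpression found -> normal form.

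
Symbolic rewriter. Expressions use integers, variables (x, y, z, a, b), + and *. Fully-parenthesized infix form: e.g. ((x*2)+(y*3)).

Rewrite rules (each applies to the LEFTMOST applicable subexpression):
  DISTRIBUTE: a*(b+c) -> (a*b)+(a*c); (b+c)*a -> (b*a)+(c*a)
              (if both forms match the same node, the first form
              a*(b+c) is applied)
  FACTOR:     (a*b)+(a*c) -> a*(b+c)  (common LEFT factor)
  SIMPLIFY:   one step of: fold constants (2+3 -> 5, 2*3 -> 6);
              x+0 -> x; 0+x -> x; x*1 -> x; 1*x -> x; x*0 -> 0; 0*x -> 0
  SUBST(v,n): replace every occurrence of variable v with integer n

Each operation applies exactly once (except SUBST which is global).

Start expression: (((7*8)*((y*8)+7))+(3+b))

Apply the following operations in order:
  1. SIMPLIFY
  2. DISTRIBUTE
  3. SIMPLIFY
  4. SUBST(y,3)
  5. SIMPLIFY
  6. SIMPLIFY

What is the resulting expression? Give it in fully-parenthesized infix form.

Answer: ((1344+392)+(3+b))

Derivation:
Start: (((7*8)*((y*8)+7))+(3+b))
Apply SIMPLIFY at LL (target: (7*8)): (((7*8)*((y*8)+7))+(3+b)) -> ((56*((y*8)+7))+(3+b))
Apply DISTRIBUTE at L (target: (56*((y*8)+7))): ((56*((y*8)+7))+(3+b)) -> (((56*(y*8))+(56*7))+(3+b))
Apply SIMPLIFY at LR (target: (56*7)): (((56*(y*8))+(56*7))+(3+b)) -> (((56*(y*8))+392)+(3+b))
Apply SUBST(y,3): (((56*(y*8))+392)+(3+b)) -> (((56*(3*8))+392)+(3+b))
Apply SIMPLIFY at LLR (target: (3*8)): (((56*(3*8))+392)+(3+b)) -> (((56*24)+392)+(3+b))
Apply SIMPLIFY at LL (target: (56*24)): (((56*24)+392)+(3+b)) -> ((1344+392)+(3+b))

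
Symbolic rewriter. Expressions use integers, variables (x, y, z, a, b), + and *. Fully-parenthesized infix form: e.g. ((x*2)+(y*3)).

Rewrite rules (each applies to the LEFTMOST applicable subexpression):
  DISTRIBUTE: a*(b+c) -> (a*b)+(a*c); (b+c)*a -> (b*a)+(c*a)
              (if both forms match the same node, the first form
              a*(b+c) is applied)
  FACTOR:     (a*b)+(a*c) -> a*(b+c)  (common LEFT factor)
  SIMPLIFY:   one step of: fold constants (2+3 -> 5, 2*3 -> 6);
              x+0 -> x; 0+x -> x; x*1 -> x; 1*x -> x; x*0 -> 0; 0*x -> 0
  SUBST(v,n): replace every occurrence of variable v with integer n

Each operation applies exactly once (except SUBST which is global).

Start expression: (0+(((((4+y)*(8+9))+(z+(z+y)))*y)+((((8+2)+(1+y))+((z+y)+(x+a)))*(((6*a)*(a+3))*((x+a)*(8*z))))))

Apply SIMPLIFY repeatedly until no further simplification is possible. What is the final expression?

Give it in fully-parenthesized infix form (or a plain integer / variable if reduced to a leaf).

Start: (0+(((((4+y)*(8+9))+(z+(z+y)))*y)+((((8+2)+(1+y))+((z+y)+(x+a)))*(((6*a)*(a+3))*((x+a)*(8*z))))))
Step 1: at root: (0+(((((4+y)*(8+9))+(z+(z+y)))*y)+((((8+2)+(1+y))+((z+y)+(x+a)))*(((6*a)*(a+3))*((x+a)*(8*z)))))) -> (((((4+y)*(8+9))+(z+(z+y)))*y)+((((8+2)+(1+y))+((z+y)+(x+a)))*(((6*a)*(a+3))*((x+a)*(8*z))))); overall: (0+(((((4+y)*(8+9))+(z+(z+y)))*y)+((((8+2)+(1+y))+((z+y)+(x+a)))*(((6*a)*(a+3))*((x+a)*(8*z)))))) -> (((((4+y)*(8+9))+(z+(z+y)))*y)+((((8+2)+(1+y))+((z+y)+(x+a)))*(((6*a)*(a+3))*((x+a)*(8*z)))))
Step 2: at LLLR: (8+9) -> 17; overall: (((((4+y)*(8+9))+(z+(z+y)))*y)+((((8+2)+(1+y))+((z+y)+(x+a)))*(((6*a)*(a+3))*((x+a)*(8*z))))) -> (((((4+y)*17)+(z+(z+y)))*y)+((((8+2)+(1+y))+((z+y)+(x+a)))*(((6*a)*(a+3))*((x+a)*(8*z)))))
Step 3: at RLLL: (8+2) -> 10; overall: (((((4+y)*17)+(z+(z+y)))*y)+((((8+2)+(1+y))+((z+y)+(x+a)))*(((6*a)*(a+3))*((x+a)*(8*z))))) -> (((((4+y)*17)+(z+(z+y)))*y)+(((10+(1+y))+((z+y)+(x+a)))*(((6*a)*(a+3))*((x+a)*(8*z)))))
Fixed point: (((((4+y)*17)+(z+(z+y)))*y)+(((10+(1+y))+((z+y)+(x+a)))*(((6*a)*(a+3))*((x+a)*(8*z)))))

Answer: (((((4+y)*17)+(z+(z+y)))*y)+(((10+(1+y))+((z+y)+(x+a)))*(((6*a)*(a+3))*((x+a)*(8*z)))))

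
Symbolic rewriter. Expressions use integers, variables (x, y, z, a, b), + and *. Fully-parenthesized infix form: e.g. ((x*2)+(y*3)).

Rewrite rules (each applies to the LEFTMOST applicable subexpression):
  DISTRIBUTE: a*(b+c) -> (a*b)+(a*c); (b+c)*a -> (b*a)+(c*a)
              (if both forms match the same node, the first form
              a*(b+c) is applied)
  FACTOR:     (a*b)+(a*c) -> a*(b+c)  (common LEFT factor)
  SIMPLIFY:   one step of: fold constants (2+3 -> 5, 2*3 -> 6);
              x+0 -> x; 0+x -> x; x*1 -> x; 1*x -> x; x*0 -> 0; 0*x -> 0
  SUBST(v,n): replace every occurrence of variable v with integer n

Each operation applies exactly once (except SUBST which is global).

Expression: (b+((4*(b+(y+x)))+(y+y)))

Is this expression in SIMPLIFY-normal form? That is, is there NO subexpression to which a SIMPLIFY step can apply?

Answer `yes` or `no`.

Answer: yes

Derivation:
Expression: (b+((4*(b+(y+x)))+(y+y)))
Scanning for simplifiable subexpressions (pre-order)...
  at root: (b+((4*(b+(y+x)))+(y+y))) (not simplifiable)
  at R: ((4*(b+(y+x)))+(y+y)) (not simplifiable)
  at RL: (4*(b+(y+x))) (not simplifiable)
  at RLR: (b+(y+x)) (not simplifiable)
  at RLRR: (y+x) (not simplifiable)
  at RR: (y+y) (not simplifiable)
Result: no simplifiable subexpression found -> normal form.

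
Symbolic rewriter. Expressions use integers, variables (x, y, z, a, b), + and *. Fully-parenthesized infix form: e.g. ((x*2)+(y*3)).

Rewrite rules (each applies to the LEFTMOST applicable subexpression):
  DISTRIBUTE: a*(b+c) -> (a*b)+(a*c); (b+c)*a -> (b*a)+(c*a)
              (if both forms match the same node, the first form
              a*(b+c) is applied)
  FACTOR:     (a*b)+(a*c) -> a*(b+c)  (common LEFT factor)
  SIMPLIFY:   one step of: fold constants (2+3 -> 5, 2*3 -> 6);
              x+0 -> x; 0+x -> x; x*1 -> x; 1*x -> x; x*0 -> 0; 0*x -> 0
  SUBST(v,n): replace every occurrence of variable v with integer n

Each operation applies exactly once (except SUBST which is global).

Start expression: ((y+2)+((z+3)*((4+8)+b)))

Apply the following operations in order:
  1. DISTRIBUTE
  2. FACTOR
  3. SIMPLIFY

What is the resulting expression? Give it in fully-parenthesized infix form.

Answer: ((y+2)+((z+3)*(12+b)))

Derivation:
Start: ((y+2)+((z+3)*((4+8)+b)))
Apply DISTRIBUTE at R (target: ((z+3)*((4+8)+b))): ((y+2)+((z+3)*((4+8)+b))) -> ((y+2)+(((z+3)*(4+8))+((z+3)*b)))
Apply FACTOR at R (target: (((z+3)*(4+8))+((z+3)*b))): ((y+2)+(((z+3)*(4+8))+((z+3)*b))) -> ((y+2)+((z+3)*((4+8)+b)))
Apply SIMPLIFY at RRL (target: (4+8)): ((y+2)+((z+3)*((4+8)+b))) -> ((y+2)+((z+3)*(12+b)))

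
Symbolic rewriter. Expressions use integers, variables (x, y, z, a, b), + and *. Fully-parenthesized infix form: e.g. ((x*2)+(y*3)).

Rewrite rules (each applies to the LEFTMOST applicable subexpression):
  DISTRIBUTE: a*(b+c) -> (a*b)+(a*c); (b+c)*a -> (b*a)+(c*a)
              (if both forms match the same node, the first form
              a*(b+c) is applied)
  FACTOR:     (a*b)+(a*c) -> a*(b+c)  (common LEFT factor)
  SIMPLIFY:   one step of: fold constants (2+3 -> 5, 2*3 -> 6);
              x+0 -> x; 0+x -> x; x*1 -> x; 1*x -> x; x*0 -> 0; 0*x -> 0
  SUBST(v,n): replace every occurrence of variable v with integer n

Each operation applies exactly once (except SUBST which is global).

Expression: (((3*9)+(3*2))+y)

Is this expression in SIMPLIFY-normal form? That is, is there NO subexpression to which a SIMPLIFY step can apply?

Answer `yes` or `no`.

Answer: no

Derivation:
Expression: (((3*9)+(3*2))+y)
Scanning for simplifiable subexpressions (pre-order)...
  at root: (((3*9)+(3*2))+y) (not simplifiable)
  at L: ((3*9)+(3*2)) (not simplifiable)
  at LL: (3*9) (SIMPLIFIABLE)
  at LR: (3*2) (SIMPLIFIABLE)
Found simplifiable subexpr at path LL: (3*9)
One SIMPLIFY step would give: ((27+(3*2))+y)
-> NOT in normal form.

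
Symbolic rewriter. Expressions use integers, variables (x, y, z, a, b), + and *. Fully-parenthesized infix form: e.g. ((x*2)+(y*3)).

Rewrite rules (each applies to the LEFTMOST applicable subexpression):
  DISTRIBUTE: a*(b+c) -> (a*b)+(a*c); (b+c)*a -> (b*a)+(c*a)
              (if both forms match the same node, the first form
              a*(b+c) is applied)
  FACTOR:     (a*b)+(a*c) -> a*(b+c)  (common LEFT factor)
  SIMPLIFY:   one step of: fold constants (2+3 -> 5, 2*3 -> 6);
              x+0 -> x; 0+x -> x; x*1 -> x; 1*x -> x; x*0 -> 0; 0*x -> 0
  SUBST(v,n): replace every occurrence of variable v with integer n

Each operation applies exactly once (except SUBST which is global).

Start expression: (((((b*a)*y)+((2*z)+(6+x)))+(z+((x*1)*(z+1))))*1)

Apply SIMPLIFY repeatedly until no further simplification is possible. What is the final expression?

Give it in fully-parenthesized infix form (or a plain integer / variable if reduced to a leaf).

Answer: ((((b*a)*y)+((2*z)+(6+x)))+(z+(x*(z+1))))

Derivation:
Start: (((((b*a)*y)+((2*z)+(6+x)))+(z+((x*1)*(z+1))))*1)
Step 1: at root: (((((b*a)*y)+((2*z)+(6+x)))+(z+((x*1)*(z+1))))*1) -> ((((b*a)*y)+((2*z)+(6+x)))+(z+((x*1)*(z+1)))); overall: (((((b*a)*y)+((2*z)+(6+x)))+(z+((x*1)*(z+1))))*1) -> ((((b*a)*y)+((2*z)+(6+x)))+(z+((x*1)*(z+1))))
Step 2: at RRL: (x*1) -> x; overall: ((((b*a)*y)+((2*z)+(6+x)))+(z+((x*1)*(z+1)))) -> ((((b*a)*y)+((2*z)+(6+x)))+(z+(x*(z+1))))
Fixed point: ((((b*a)*y)+((2*z)+(6+x)))+(z+(x*(z+1))))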